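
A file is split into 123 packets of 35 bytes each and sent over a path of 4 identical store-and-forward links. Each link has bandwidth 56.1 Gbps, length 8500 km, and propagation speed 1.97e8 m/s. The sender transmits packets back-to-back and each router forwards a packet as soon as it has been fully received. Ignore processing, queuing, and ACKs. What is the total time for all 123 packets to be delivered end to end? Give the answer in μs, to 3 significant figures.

Per-hop transmission t_tx = L/R = 280/56100000000 = 0.00499109 μs.
Per-hop propagation t_prop = 8500000/197000000 = 43147.2 μs.
Pipeline fill: first packet needs 4·t_tx to clear all hops; remaining 122 packets each add one t_tx.
Total = (4+123-1)·t_tx + 4·t_prop = 126·0.00499109 + 4·43147.2 = 173000 μs.

173000 μs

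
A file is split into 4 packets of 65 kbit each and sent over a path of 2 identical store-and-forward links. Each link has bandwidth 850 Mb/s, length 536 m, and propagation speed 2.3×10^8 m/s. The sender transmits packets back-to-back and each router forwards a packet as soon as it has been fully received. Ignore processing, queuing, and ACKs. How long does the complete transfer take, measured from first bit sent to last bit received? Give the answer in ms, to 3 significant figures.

0.387 ms

Per-hop transmission t_tx = L/R = 65000/850000000 = 0.0764706 ms.
Per-hop propagation t_prop = 536/2.3e+08 = 0.00233043 ms.
Pipeline fill: first packet needs 2·t_tx to clear all hops; remaining 3 packets each add one t_tx.
Total = (2+4-1)·t_tx + 2·t_prop = 5·0.0764706 + 2·0.00233043 = 0.387 ms.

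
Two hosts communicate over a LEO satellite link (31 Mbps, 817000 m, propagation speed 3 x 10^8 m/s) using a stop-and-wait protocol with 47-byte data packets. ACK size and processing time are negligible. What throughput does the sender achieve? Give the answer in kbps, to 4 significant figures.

68.88 kbps

t_tx = L/R = 376/31000000 = 1.2129e-05 s.
t_prop = 817000/300000000 = 0.00272333 s; RTT = 0.00544667 s.
Cycle = t_tx + RTT = 0.0054588 s.
Throughput = L / cycle = 376 / 0.0054588 = 68.88 kbps.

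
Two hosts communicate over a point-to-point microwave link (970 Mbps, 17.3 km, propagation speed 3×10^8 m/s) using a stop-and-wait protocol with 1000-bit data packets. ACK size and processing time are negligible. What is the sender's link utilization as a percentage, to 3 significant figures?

t_tx = L/R = 1000/970000000 = 1.03093e-06 s.
t_prop = 17300/300000000 = 5.76667e-05 s; RTT = 0.000115333 s.
Cycle = t_tx + RTT = 0.000116364 s.
Utilization = t_tx / cycle = 1.03093e-06/0.000116364 = 0.886 %.

0.886 %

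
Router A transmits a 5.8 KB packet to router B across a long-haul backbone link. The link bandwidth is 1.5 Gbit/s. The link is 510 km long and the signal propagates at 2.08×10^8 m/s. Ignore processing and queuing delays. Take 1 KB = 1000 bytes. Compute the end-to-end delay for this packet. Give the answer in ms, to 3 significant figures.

L = 46400 bits.
Transmission delay = L/R = 46400 / 1500000000 = 0.0309333 ms.
Propagation delay = d/s = 510000 m / 208000000 m/s = 2.45192 ms.
Total = 2.48 ms.

2.48 ms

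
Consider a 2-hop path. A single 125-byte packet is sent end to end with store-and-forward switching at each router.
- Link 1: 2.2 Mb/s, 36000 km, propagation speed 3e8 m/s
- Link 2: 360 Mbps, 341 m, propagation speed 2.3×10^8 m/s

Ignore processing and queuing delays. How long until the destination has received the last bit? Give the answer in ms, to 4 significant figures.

120.5 ms

L = 125 × 8 = 1000 bits.
Transmission delays (L/R per hop): 0.454545, 0.00277778 ms; sum = 0.457323 ms.
Propagation delays (d/s per hop): 120, 0.00148261 ms; sum = 120.001 ms.
End-to-end = 120.5 ms.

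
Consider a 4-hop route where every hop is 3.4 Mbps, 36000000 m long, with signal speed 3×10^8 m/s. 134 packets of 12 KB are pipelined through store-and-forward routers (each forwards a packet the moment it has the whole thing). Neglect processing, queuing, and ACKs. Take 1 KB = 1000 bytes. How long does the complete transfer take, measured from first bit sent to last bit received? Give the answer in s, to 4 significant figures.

4.348 s

Per-hop transmission t_tx = L/R = 96000/3400000 = 0.0282353 s.
Per-hop propagation t_prop = 36000000/300000000 = 0.12 s.
Pipeline fill: first packet needs 4·t_tx to clear all hops; remaining 133 packets each add one t_tx.
Total = (4+134-1)·t_tx + 4·t_prop = 137·0.0282353 + 4·0.12 = 4.348 s.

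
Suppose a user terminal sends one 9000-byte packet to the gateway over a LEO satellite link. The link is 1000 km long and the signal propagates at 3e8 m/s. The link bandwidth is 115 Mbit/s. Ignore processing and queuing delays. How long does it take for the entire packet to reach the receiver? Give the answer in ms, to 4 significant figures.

3.959 ms

L = 9000 × 8 = 72000 bits.
Transmission delay = L/R = 72000 / 115000000 = 0.626087 ms.
Propagation delay = d/s = 1000000 m / 300000000 m/s = 3.33333 ms.
Total = 3.959 ms.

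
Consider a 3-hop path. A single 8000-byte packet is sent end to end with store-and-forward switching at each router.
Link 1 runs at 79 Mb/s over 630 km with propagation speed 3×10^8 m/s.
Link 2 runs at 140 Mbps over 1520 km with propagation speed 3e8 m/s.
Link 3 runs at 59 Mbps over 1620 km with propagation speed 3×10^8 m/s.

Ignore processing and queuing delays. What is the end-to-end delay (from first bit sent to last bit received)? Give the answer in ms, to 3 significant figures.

L = 8000 × 8 = 64000 bits.
Transmission delays (L/R per hop): 0.810127, 0.457143, 1.08475 ms; sum = 2.35202 ms.
Propagation delays (d/s per hop): 2.1, 5.06667, 5.4 ms; sum = 12.5667 ms.
End-to-end = 14.9 ms.

14.9 ms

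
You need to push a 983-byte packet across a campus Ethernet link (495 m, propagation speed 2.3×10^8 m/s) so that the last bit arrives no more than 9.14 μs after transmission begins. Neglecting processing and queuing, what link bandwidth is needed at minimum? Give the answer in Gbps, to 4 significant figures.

L = 7864 bits.
Propagation delay = 495 / 2.3e+08 = 2.15217 μs.
Transmission budget = 9.14 − 2.15217 = 6.98783 μs.
R ≥ L / t_tx = 7864 bits / 6.98783e-06 s = 1.125 Gbps.

1.125 Gbps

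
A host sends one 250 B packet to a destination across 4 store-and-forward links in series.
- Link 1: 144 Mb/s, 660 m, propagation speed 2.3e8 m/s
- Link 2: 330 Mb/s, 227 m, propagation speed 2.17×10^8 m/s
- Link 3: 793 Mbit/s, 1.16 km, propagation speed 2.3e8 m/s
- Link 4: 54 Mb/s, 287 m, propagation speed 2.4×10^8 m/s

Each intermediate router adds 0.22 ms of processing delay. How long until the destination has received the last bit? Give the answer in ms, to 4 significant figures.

0.7297 ms

L = 250 × 8 = 2000 bits.
Transmission delays (L/R per hop): 0.0138889, 0.00606061, 0.00252207, 0.037037 ms; sum = 0.0595086 ms.
Propagation delays (d/s per hop): 0.00286957, 0.00104608, 0.00504348, 0.00119583 ms; sum = 0.010155 ms.
Processing at 3 router(s): 3 × 0.22 ms = 0.66 ms.
End-to-end = 0.7297 ms.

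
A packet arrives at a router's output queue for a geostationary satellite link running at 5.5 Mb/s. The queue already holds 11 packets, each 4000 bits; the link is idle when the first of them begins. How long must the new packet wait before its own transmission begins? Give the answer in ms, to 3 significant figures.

8.00 ms

Each queued packet: L/R = 4000/5500000 = 0.727273 ms.
11 queued → 8 ms.
Queuing delay = 8.00 ms.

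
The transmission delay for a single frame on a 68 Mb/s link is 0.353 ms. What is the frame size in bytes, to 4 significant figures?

L = R × t_tx = 68000000 b/s × 0.000353 s = 24004 bits.
In bytes: 24004 / 8 = 3001 bytes.

3001 bytes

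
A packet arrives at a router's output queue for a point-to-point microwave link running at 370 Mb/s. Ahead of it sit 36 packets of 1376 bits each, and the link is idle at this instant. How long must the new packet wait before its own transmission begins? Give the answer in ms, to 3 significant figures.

0.134 ms

Each queued packet: L/R = 1376/370000000 = 0.00371892 ms.
36 queued → 0.133881 ms.
Queuing delay = 0.134 ms.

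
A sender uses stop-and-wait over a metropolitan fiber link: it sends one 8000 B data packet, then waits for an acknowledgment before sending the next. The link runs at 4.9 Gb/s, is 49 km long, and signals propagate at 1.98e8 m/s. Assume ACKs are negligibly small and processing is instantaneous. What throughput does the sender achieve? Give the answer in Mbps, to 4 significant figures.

t_tx = L/R = 64000/4900000000 = 1.30612e-05 s.
t_prop = 49000/198000000 = 0.000247475 s; RTT = 0.000494949 s.
Cycle = t_tx + RTT = 0.000508011 s.
Throughput = L / cycle = 64000 / 0.000508011 = 126.0 Mbps.

126.0 Mbps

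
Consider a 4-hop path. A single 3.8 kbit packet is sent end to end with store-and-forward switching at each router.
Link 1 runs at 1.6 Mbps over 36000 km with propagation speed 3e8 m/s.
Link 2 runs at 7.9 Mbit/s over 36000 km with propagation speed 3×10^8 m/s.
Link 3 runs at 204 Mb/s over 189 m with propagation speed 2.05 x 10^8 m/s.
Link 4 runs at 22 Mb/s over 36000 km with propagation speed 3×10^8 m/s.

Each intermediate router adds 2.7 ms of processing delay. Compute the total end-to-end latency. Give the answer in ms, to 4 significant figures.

L = 3800 bits.
Transmission delays (L/R per hop): 2.375, 0.481013, 0.0186275, 0.172727 ms; sum = 3.04737 ms.
Propagation delays (d/s per hop): 120, 120, 0.000921951, 120 ms; sum = 360.001 ms.
Processing at 3 router(s): 3 × 2.7 ms = 8.1 ms.
End-to-end = 371.1 ms.

371.1 ms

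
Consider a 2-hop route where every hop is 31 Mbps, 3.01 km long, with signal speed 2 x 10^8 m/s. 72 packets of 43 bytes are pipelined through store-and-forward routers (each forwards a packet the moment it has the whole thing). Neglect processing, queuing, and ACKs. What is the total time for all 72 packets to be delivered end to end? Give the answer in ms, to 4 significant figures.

0.8402 ms

Per-hop transmission t_tx = L/R = 344/31000000 = 0.0110968 ms.
Per-hop propagation t_prop = 3010/200000000 = 0.01505 ms.
Pipeline fill: first packet needs 2·t_tx to clear all hops; remaining 71 packets each add one t_tx.
Total = (2+72-1)·t_tx + 2·t_prop = 73·0.0110968 + 2·0.01505 = 0.8402 ms.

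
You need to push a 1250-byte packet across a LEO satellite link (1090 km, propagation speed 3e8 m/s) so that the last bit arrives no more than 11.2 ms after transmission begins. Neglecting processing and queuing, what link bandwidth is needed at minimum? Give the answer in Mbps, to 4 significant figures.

1.322 Mbps

L = 10000 bits.
Propagation delay = 1090000 / 300000000 = 3.63333 ms.
Transmission budget = 11.2 − 3.63333 = 7.56667 ms.
R ≥ L / t_tx = 10000 bits / 0.00756667 s = 1.322 Mbps.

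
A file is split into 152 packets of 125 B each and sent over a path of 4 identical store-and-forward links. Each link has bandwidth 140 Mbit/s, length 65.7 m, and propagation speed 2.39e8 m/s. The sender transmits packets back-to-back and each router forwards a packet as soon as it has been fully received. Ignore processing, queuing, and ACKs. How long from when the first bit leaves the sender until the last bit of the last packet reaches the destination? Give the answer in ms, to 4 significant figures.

Per-hop transmission t_tx = L/R = 1000/140000000 = 0.00714286 ms.
Per-hop propagation t_prop = 65.7/239000000 = 0.000274895 ms.
Pipeline fill: first packet needs 4·t_tx to clear all hops; remaining 151 packets each add one t_tx.
Total = (4+152-1)·t_tx + 4·t_prop = 155·0.00714286 + 4·0.000274895 = 1.108 ms.

1.108 ms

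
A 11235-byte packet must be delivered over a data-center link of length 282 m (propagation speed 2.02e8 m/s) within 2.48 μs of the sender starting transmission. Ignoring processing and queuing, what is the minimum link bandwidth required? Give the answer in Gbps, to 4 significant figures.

82.92 Gbps

L = 89880 bits.
Propagation delay = 282 / 202000000 = 1.39604 μs.
Transmission budget = 2.48 − 1.39604 = 1.08396 μs.
R ≥ L / t_tx = 89880 bits / 1.08396e-06 s = 82.92 Gbps.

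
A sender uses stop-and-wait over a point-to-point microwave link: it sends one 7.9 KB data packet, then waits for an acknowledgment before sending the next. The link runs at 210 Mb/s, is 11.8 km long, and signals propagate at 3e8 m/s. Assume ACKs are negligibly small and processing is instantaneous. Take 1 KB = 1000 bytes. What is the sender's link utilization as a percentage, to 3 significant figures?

79.3 %

t_tx = L/R = 63200/210000000 = 0.000300952 s.
t_prop = 11800/300000000 = 3.93333e-05 s; RTT = 7.86667e-05 s.
Cycle = t_tx + RTT = 0.000379619 s.
Utilization = t_tx / cycle = 0.000300952/0.000379619 = 79.3 %.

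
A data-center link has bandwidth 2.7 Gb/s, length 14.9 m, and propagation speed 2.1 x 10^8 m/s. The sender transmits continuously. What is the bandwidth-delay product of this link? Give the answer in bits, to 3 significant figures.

192 bits

Propagation delay = 14.9 / 210000000 = 7.09524e-08 s.
BDP = R × t_prop = 2700000000 × 7.09524e-08 = 191.571 bits.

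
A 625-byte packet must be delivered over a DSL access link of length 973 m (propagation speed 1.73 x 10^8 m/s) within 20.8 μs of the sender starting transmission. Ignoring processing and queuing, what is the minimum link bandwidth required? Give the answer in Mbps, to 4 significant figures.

329.5 Mbps

L = 5000 bits.
Propagation delay = 973 / 173000000 = 5.62428 μs.
Transmission budget = 20.8 − 5.62428 = 15.1757 μs.
R ≥ L / t_tx = 5000 bits / 1.51757e-05 s = 329.5 Mbps.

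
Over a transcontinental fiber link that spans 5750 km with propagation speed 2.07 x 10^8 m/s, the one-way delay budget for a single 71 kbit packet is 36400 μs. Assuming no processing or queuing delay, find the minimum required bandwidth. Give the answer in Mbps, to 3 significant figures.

8.23 Mbps

Propagation delay = 5750000 / 2.07e+08 = 27777.8 μs.
Transmission budget = 36400 − 27777.8 = 8622.22 μs.
R ≥ L / t_tx = 71000 bits / 0.00862222 s = 8.23 Mbps.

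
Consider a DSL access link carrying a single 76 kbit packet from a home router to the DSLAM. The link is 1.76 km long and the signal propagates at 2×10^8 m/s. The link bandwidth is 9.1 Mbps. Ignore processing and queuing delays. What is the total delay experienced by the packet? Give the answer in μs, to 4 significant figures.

L = 76000 bits.
Transmission delay = L/R = 76000 / 9100000 = 8351.65 μs.
Propagation delay = d/s = 1760 m / 200000000 m/s = 8.8 μs.
Total = 8360 μs.

8360 μs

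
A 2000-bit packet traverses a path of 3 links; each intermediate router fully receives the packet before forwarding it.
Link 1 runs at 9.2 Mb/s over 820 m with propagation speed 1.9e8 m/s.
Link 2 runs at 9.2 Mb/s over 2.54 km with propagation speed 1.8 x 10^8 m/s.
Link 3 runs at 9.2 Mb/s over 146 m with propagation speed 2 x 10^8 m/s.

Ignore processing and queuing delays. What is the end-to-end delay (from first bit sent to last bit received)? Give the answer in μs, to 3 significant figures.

Transmission delay per hop = L/R = 2000/9200000 = 217.391 μs; 3 hops → 652.174 μs.
Propagation delays (d/s per hop): 4.31579, 14.1111, 0.73 μs; sum = 19.1569 μs.
End-to-end = 671 μs.

671 μs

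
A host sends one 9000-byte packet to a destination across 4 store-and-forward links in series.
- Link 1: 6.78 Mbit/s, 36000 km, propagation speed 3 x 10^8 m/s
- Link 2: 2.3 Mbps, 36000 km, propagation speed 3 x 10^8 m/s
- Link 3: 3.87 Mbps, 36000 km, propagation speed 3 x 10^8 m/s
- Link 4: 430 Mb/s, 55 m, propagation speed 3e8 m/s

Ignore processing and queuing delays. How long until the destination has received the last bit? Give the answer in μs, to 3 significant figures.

421000 μs

L = 9000 × 8 = 72000 bits.
Transmission delays (L/R per hop): 10619.5, 31304.3, 18604.7, 167.442 μs; sum = 60695.9 μs.
Propagation delays (d/s per hop): 120000, 120000, 120000, 0.183333 μs; sum = 360000 μs.
End-to-end = 421000 μs.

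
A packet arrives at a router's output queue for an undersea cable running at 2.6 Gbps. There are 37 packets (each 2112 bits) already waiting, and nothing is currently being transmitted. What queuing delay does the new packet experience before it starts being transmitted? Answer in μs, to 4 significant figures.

30.06 μs

Each queued packet: L/R = 2112/2600000000 = 0.812308 μs.
37 queued → 30.0554 μs.
Queuing delay = 30.06 μs.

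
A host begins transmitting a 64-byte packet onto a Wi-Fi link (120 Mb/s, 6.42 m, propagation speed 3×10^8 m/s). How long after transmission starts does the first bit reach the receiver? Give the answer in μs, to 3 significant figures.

First bit experiences only propagation delay: d/s = 6.42/300000000 = 0.0214 μs.

0.0214 μs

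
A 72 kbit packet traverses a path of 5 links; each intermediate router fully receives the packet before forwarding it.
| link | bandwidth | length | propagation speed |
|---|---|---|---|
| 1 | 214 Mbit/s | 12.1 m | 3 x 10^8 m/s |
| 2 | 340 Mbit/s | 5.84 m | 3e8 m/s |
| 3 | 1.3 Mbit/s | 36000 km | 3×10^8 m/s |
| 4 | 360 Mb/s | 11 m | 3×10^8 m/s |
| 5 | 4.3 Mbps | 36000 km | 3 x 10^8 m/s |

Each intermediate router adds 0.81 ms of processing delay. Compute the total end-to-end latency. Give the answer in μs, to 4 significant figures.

316100 μs

L = 72000 bits.
Transmission delays (L/R per hop): 336.449, 211.765, 55384.6, 200, 16744.2 μs; sum = 72877 μs.
Propagation delays (d/s per hop): 0.0403333, 0.0194667, 120000, 0.0366667, 120000 μs; sum = 240000 μs.
Processing at 4 router(s): 4 × 0.81 ms = 3240 μs.
End-to-end = 316100 μs.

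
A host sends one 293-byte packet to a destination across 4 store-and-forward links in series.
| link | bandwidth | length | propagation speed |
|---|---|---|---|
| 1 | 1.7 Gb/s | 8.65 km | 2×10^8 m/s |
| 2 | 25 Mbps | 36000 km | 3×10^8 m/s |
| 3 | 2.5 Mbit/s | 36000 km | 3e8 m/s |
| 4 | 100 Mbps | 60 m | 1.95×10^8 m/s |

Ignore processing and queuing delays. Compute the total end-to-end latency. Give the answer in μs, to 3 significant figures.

L = 293 × 8 = 2344 bits.
Transmission delays (L/R per hop): 1.37882, 93.76, 937.6, 23.44 μs; sum = 1056.18 μs.
Propagation delays (d/s per hop): 43.25, 120000, 120000, 0.307692 μs; sum = 240044 μs.
End-to-end = 241000 μs.

241000 μs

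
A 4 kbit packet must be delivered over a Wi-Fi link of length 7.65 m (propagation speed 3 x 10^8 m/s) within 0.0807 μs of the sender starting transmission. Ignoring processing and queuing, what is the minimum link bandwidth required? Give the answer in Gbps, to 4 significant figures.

72.46 Gbps

Propagation delay = 7.65 / 300000000 = 0.0255 μs.
Transmission budget = 0.0807 − 0.0255 = 0.0552 μs.
R ≥ L / t_tx = 4000 bits / 5.52e-08 s = 72.46 Gbps.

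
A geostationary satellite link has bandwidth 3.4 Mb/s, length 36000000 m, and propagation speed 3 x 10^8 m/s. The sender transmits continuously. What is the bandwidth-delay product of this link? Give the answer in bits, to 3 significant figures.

408000 bits

Propagation delay = 36000000 / 300000000 = 0.12 s.
BDP = R × t_prop = 3400000 × 0.12 = 408000 bits.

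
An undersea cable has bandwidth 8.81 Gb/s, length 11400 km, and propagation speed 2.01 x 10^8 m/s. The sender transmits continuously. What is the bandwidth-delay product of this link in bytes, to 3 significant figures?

62500000 bytes

Propagation delay = 11400000 / 2.01e+08 = 0.0567164 s.
BDP = R × t_prop = 8810000000 × 0.0567164 = 499672000 bits.
In bytes: 499672000/8 = 62500000 bytes.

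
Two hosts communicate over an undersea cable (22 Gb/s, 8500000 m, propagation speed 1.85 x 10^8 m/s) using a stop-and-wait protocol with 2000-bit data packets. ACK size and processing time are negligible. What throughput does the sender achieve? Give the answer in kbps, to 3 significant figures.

21.8 kbps

t_tx = L/R = 2000/22000000000 = 9.09091e-08 s.
t_prop = 8500000/185000000 = 0.0459459 s; RTT = 0.0918919 s.
Cycle = t_tx + RTT = 0.091892 s.
Throughput = L / cycle = 2000 / 0.091892 = 21.8 kbps.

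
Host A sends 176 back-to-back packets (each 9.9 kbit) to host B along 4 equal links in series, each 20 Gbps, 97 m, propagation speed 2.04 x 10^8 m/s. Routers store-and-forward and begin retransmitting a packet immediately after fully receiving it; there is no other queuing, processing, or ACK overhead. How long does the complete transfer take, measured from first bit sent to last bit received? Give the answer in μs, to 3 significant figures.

Per-hop transmission t_tx = L/R = 9900/20000000000 = 0.495 μs.
Per-hop propagation t_prop = 97/204000000 = 0.47549 μs.
Pipeline fill: first packet needs 4·t_tx to clear all hops; remaining 175 packets each add one t_tx.
Total = (4+176-1)·t_tx + 4·t_prop = 179·0.495 + 4·0.47549 = 90.5 μs.

90.5 μs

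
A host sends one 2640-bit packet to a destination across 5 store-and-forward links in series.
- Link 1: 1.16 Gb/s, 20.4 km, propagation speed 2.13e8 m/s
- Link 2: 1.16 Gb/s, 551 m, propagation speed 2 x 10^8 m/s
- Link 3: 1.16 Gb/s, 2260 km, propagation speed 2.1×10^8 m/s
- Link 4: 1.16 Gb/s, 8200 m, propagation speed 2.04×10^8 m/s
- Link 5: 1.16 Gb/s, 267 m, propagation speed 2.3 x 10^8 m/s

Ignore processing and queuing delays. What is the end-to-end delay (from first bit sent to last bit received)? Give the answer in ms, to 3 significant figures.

10.9 ms

Transmission delay per hop = L/R = 2640/1160000000 = 0.00227586 ms; 5 hops → 0.0113793 ms.
Propagation delays (d/s per hop): 0.0957746, 0.002755, 10.7619, 0.0401961, 0.00116087 ms; sum = 10.9018 ms.
End-to-end = 10.9 ms.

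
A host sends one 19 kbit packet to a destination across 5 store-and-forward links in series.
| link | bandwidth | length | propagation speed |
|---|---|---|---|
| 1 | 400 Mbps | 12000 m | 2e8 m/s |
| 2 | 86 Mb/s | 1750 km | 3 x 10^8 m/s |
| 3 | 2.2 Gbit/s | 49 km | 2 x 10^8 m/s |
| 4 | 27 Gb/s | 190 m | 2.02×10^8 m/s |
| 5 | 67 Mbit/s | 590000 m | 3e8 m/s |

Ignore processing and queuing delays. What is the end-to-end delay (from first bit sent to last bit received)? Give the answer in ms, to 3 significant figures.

L = 19000 bits.
Transmission delays (L/R per hop): 0.0475, 0.22093, 0.00863636, 0.000703704, 0.283582 ms; sum = 0.561352 ms.
Propagation delays (d/s per hop): 0.06, 5.83333, 0.245, 0.000940594, 1.96667 ms; sum = 8.10594 ms.
End-to-end = 8.67 ms.

8.67 ms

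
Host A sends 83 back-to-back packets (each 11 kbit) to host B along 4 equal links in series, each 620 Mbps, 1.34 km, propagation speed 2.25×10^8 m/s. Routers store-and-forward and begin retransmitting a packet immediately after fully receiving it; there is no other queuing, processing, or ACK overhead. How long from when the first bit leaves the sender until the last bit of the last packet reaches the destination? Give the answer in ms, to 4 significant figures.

Per-hop transmission t_tx = L/R = 11000/620000000 = 0.0177419 ms.
Per-hop propagation t_prop = 1340/225000000 = 0.00595556 ms.
Pipeline fill: first packet needs 4·t_tx to clear all hops; remaining 82 packets each add one t_tx.
Total = (4+83-1)·t_tx + 4·t_prop = 86·0.0177419 + 4·0.00595556 = 1.550 ms.

1.550 ms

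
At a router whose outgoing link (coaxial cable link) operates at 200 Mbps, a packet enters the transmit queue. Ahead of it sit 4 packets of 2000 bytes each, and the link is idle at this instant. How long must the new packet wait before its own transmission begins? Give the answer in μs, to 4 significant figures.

320.0 μs

Each queued packet: L/R = 16000/200000000 = 80 μs.
4 queued → 320 μs.
Queuing delay = 320.0 μs.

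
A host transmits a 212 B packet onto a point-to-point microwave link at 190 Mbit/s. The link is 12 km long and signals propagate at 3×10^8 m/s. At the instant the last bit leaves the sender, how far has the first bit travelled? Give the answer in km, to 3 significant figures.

t_tx = L/R = 1696/190000000 = 8.92632e-06 s.
Distance = s × t_tx = 300000000 × 8.92632e-06 = 2.68 km.

2.68 km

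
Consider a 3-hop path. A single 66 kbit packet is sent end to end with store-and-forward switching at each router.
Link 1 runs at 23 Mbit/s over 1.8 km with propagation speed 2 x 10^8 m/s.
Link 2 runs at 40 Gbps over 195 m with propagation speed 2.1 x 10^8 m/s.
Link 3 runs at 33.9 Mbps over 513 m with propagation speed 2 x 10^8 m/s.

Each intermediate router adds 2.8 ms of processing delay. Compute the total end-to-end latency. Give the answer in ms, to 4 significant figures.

10.43 ms

L = 66000 bits.
Transmission delays (L/R per hop): 2.86957, 0.00165, 1.9469 ms; sum = 4.81812 ms.
Propagation delays (d/s per hop): 0.009, 0.000928571, 0.002565 ms; sum = 0.0124936 ms.
Processing at 2 router(s): 2 × 2.8 ms = 5.6 ms.
End-to-end = 10.43 ms.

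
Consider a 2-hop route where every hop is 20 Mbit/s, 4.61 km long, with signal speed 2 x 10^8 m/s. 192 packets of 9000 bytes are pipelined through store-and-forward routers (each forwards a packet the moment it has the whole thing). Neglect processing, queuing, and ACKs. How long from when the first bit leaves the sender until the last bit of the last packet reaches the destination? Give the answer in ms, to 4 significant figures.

694.8 ms

Per-hop transmission t_tx = L/R = 72000/20000000 = 3.6 ms.
Per-hop propagation t_prop = 4610/200000000 = 0.02305 ms.
Pipeline fill: first packet needs 2·t_tx to clear all hops; remaining 191 packets each add one t_tx.
Total = (2+192-1)·t_tx + 2·t_prop = 193·3.6 + 2·0.02305 = 694.8 ms.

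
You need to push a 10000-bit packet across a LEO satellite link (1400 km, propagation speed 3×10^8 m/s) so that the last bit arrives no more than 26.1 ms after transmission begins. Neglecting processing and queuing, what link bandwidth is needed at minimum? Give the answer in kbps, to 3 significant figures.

467 kbps

Propagation delay = 1400000 / 300000000 = 4.66667 ms.
Transmission budget = 26.1 − 4.66667 = 21.4333 ms.
R ≥ L / t_tx = 10000 bits / 0.0214333 s = 467 kbps.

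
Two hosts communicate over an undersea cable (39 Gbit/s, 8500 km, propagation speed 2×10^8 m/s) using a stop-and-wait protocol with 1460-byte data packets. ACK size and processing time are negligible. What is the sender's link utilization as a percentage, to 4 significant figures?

t_tx = L/R = 11680/39000000000 = 2.99487e-07 s.
t_prop = 8500000/200000000 = 0.0425 s; RTT = 0.085 s.
Cycle = t_tx + RTT = 0.0850003 s.
Utilization = t_tx / cycle = 2.99487e-07/0.0850003 = 0.0003523 %.

0.0003523 %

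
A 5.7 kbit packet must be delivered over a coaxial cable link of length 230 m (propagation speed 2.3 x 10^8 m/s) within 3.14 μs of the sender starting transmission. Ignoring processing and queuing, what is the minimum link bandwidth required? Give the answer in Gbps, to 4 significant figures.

2.664 Gbps

Propagation delay = 230 / 2.3e+08 = 1 μs.
Transmission budget = 3.14 − 1 = 2.14 μs.
R ≥ L / t_tx = 5700 bits / 2.14e-06 s = 2.664 Gbps.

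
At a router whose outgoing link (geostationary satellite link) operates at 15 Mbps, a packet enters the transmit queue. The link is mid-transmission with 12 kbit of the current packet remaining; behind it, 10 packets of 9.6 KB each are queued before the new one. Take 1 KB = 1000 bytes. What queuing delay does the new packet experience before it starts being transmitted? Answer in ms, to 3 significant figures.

Each queued packet: L/R = 76800/15000000 = 5.12 ms.
10 queued → 51.2 ms.
Plus remaining 12000 bits of current packet: 0.8 ms.
Queuing delay = 52.0 ms.

52.0 ms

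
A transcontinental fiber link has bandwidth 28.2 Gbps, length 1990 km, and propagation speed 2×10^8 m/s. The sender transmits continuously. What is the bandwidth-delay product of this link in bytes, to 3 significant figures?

35100000 bytes

Propagation delay = 1990000 / 200000000 = 0.00995 s.
BDP = R × t_prop = 28200000000 × 0.00995 = 280590000 bits.
In bytes: 280590000/8 = 35100000 bytes.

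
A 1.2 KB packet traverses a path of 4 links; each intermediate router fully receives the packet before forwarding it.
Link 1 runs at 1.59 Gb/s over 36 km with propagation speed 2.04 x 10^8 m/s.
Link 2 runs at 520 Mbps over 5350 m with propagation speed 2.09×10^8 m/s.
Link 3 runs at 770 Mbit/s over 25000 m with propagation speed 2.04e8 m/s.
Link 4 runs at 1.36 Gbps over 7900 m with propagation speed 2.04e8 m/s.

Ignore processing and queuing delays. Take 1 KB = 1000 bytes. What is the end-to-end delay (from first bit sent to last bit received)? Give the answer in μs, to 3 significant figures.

407 μs

L = 9600 bits.
Transmission delays (L/R per hop): 6.03774, 18.4615, 12.4675, 7.05882 μs; sum = 44.0256 μs.
Propagation delays (d/s per hop): 176.471, 25.5981, 122.549, 38.7255 μs; sum = 363.343 μs.
End-to-end = 407 μs.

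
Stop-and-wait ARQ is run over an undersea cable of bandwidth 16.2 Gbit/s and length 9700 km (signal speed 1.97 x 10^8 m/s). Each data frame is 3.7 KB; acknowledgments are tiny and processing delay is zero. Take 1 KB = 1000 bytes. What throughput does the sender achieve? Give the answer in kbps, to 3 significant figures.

t_tx = L/R = 29600/16200000000 = 1.82716e-06 s.
t_prop = 9700000/197000000 = 0.0492386 s; RTT = 0.0984772 s.
Cycle = t_tx + RTT = 0.098479 s.
Throughput = L / cycle = 29600 / 0.098479 = 301 kbps.

301 kbps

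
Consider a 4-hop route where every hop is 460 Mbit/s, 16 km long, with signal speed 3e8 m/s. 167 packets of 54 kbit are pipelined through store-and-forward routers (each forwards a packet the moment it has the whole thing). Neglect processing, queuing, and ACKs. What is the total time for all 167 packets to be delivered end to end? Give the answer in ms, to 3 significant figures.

Per-hop transmission t_tx = L/R = 54000/460000000 = 0.117391 ms.
Per-hop propagation t_prop = 16000/300000000 = 0.0533333 ms.
Pipeline fill: first packet needs 4·t_tx to clear all hops; remaining 166 packets each add one t_tx.
Total = (4+167-1)·t_tx + 4·t_prop = 170·0.117391 + 4·0.0533333 = 20.2 ms.

20.2 ms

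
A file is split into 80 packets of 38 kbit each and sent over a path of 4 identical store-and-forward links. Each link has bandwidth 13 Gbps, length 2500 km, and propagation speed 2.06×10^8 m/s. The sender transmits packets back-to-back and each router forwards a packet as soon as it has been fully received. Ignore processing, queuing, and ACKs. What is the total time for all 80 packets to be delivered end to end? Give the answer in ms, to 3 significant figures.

Per-hop transmission t_tx = L/R = 38000/13000000000 = 0.00292308 ms.
Per-hop propagation t_prop = 2500000/206000000 = 12.1359 ms.
Pipeline fill: first packet needs 4·t_tx to clear all hops; remaining 79 packets each add one t_tx.
Total = (4+80-1)·t_tx + 4·t_prop = 83·0.00292308 + 4·12.1359 = 48.8 ms.

48.8 ms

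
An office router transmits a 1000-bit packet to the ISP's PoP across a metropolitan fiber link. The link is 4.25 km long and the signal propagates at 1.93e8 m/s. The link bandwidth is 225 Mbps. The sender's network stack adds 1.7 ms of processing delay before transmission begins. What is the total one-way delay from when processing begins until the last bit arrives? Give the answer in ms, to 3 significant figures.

1.73 ms

Transmission delay = L/R = 1000 / 225000000 = 0.00444444 ms.
Propagation delay = d/s = 4250 m / 193000000 m/s = 0.0220207 ms.
Plus processing delay 1.7 ms = 1.7 ms.
Total = 1.73 ms.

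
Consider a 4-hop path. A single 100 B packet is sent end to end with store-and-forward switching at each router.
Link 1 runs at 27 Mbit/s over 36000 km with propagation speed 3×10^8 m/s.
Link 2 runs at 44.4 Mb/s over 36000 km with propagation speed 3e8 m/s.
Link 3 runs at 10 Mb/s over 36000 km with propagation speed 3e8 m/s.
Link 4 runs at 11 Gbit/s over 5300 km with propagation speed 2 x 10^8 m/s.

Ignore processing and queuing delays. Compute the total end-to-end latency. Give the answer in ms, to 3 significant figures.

L = 100 × 8 = 800 bits.
Transmission delays (L/R per hop): 0.0296296, 0.018018, 0.08, 7.27273e-05 ms; sum = 0.12772 ms.
Propagation delays (d/s per hop): 120, 120, 120, 26.5 ms; sum = 386.5 ms.
End-to-end = 387 ms.

387 ms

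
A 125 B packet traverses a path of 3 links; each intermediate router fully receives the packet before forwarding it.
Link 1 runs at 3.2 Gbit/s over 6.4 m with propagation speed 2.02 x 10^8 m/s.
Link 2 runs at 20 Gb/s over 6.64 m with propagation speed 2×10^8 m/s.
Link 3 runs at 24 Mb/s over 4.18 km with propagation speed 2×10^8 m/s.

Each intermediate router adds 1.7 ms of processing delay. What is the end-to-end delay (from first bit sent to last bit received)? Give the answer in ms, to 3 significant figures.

L = 125 × 8 = 1000 bits.
Transmission delays (L/R per hop): 0.0003125, 5e-05, 0.0416667 ms; sum = 0.0420292 ms.
Propagation delays (d/s per hop): 3.16832e-05, 3.32e-05, 0.0209 ms; sum = 0.0209649 ms.
Processing at 2 router(s): 2 × 1.7 ms = 3.4 ms.
End-to-end = 3.46 ms.

3.46 ms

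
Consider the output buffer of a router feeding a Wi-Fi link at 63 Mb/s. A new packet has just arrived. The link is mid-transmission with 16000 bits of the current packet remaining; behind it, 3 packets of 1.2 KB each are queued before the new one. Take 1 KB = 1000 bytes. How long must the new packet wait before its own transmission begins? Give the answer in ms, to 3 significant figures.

0.711 ms

Each queued packet: L/R = 9600/63000000 = 0.152381 ms.
3 queued → 0.457143 ms.
Plus remaining 16000 bits of current packet: 0.253968 ms.
Queuing delay = 0.711 ms.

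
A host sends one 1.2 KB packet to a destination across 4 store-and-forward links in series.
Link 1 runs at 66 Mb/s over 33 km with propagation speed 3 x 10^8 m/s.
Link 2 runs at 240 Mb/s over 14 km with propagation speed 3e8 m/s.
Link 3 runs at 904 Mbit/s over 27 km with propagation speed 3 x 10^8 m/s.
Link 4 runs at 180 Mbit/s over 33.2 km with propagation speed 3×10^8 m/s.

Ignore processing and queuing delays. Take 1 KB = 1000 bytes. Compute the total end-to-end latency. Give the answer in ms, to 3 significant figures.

0.607 ms

L = 9600 bits.
Transmission delays (L/R per hop): 0.145455, 0.04, 0.0106195, 0.0533333 ms; sum = 0.249407 ms.
Propagation delays (d/s per hop): 0.11, 0.0466667, 0.09, 0.110667 ms; sum = 0.357333 ms.
End-to-end = 0.607 ms.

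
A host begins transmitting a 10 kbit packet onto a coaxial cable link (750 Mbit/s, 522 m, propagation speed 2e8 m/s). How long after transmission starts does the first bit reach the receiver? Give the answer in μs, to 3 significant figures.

2.61 μs

First bit experiences only propagation delay: d/s = 522/200000000 = 2.61 μs.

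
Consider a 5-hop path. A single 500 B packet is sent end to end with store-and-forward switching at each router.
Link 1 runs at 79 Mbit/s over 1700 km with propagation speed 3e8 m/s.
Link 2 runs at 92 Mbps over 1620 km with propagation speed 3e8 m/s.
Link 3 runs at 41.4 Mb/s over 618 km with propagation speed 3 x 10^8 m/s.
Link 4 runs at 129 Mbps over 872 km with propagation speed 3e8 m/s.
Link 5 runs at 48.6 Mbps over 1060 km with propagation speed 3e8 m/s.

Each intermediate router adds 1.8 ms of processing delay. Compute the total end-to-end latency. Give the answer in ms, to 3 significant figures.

27.1 ms

L = 500 × 8 = 4000 bits.
Transmission delays (L/R per hop): 0.0506329, 0.0434783, 0.0966184, 0.0310078, 0.0823045 ms; sum = 0.304042 ms.
Propagation delays (d/s per hop): 5.66667, 5.4, 2.06, 2.90667, 3.53333 ms; sum = 19.5667 ms.
Processing at 4 router(s): 4 × 1.8 ms = 7.2 ms.
End-to-end = 27.1 ms.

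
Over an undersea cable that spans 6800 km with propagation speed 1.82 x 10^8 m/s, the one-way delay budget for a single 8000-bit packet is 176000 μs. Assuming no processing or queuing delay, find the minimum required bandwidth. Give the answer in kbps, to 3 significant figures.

Propagation delay = 6800000 / 182000000 = 37362.6 μs.
Transmission budget = 176000 − 37362.6 = 138637 μs.
R ≥ L / t_tx = 8000 bits / 0.138637 s = 57.7 kbps.

57.7 kbps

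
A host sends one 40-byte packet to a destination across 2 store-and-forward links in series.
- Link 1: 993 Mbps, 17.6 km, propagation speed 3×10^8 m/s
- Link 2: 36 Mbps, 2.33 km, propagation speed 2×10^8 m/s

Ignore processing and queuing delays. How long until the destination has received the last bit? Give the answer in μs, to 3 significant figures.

L = 40 × 8 = 320 bits.
Transmission delays (L/R per hop): 0.322256, 8.88889 μs; sum = 9.21114 μs.
Propagation delays (d/s per hop): 58.6667, 11.65 μs; sum = 70.3167 μs.
End-to-end = 79.5 μs.

79.5 μs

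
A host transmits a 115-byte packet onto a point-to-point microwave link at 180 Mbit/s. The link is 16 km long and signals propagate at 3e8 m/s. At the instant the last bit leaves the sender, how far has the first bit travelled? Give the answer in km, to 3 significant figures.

1.53 km

t_tx = L/R = 920/180000000 = 5.11111e-06 s.
Distance = s × t_tx = 300000000 × 5.11111e-06 = 1.53 km.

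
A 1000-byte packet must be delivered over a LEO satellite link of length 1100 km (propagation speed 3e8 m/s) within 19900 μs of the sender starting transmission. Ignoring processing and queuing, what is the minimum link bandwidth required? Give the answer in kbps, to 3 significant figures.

493 kbps

L = 8000 bits.
Propagation delay = 1100000 / 300000000 = 3666.67 μs.
Transmission budget = 19900 − 3666.67 = 16233.3 μs.
R ≥ L / t_tx = 8000 bits / 0.0162333 s = 493 kbps.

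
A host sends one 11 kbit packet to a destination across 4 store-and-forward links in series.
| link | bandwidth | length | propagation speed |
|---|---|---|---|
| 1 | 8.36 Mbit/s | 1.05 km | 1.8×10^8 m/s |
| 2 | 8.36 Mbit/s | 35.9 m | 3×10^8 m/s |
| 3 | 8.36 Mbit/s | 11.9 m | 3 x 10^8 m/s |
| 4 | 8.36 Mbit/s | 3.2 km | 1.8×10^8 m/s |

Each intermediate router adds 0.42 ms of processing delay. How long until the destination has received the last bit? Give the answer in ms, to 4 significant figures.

L = 11000 bits.
Transmission delay per hop = L/R = 11000/8.36e+06 = 1.31579 ms; 4 hops → 5.26316 ms.
Propagation delays (d/s per hop): 0.00583333, 0.000119667, 3.96667e-05, 0.0177778 ms; sum = 0.0237704 ms.
Processing at 3 router(s): 3 × 0.42 ms = 1.26 ms.
End-to-end = 6.547 ms.

6.547 ms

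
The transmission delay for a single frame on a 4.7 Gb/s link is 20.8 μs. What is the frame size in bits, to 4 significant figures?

97760 bits

L = R × t_tx = 4700000000 b/s × 2.08e-05 s = 97760 bits.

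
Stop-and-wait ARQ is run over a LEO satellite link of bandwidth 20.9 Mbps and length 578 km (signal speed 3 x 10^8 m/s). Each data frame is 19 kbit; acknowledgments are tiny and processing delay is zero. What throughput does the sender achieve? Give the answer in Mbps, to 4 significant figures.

3.990 Mbps

t_tx = L/R = 19000/20900000 = 0.000909091 s.
t_prop = 578000/300000000 = 0.00192667 s; RTT = 0.00385333 s.
Cycle = t_tx + RTT = 0.00476242 s.
Throughput = L / cycle = 19000 / 0.00476242 = 3.990 Mbps.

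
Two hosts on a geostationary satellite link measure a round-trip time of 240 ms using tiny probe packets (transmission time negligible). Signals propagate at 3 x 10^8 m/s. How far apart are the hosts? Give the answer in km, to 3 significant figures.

36000 km

One-way propagation = RTT/2 = 120 ms.
d = s × t = 300000000 × 0.12 = 36000 km.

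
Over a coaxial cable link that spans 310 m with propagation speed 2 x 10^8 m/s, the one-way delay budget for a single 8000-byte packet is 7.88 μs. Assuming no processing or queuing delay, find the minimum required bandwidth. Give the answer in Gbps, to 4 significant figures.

L = 64000 bits.
Propagation delay = 310 / 200000000 = 1.55 μs.
Transmission budget = 7.88 − 1.55 = 6.33 μs.
R ≥ L / t_tx = 64000 bits / 6.33e-06 s = 10.11 Gbps.

10.11 Gbps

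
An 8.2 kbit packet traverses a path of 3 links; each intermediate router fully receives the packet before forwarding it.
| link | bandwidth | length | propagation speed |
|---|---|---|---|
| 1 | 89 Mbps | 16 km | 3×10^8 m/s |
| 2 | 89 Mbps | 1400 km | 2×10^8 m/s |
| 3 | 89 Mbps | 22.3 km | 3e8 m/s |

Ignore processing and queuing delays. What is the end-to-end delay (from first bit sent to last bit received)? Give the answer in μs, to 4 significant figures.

7404 μs

L = 8200 bits.
Transmission delay per hop = L/R = 8200/89000000 = 92.1348 μs; 3 hops → 276.404 μs.
Propagation delays (d/s per hop): 53.3333, 7000, 74.3333 μs; sum = 7127.67 μs.
End-to-end = 7404 μs.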